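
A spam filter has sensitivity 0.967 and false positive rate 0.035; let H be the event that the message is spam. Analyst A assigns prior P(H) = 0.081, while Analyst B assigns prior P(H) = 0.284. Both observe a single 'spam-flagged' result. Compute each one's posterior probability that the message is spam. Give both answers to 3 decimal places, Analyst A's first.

Analyst A: 0.709; Analyst B: 0.916

P('+'|H) = 0.967, P('+'|¬H) = 0.035.
Analyst A: numerator 0.967·0.081 = 0.078327; evidence = 0.078327+0.035·0.919 = 0.11049; posterior = 0.709.
Analyst B: numerator 0.967·0.284 = 0.27463; evidence = 0.27463+0.035·0.716 = 0.29969; posterior = 0.916.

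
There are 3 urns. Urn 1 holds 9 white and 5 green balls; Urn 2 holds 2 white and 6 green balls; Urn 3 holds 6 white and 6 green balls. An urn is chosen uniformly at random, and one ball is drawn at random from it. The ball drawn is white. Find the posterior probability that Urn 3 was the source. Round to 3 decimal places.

Posterior probability ≈ 0.359

Tabulate prior·likelihood by source: [1] prior 0.333333, lik 0.6429, product 0.2143; [2] prior 0.333333, lik 0.25, product 0.08333; [3] prior 0.333333, lik 0.5, product 0.1667.
Normalizing constant = 0.46429; the posterior for Urn 3 is its product over the sum, 0.1667/0.46429 = 0.359.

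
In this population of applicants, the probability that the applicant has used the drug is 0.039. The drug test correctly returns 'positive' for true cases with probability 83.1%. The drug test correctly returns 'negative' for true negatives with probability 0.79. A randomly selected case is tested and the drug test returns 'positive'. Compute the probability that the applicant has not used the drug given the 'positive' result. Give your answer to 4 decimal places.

P(¬H | E) ≈ 0.8616

Let H be the event that the applicant has used the drug. P(H) = 0.039, so P(¬H) = 0.961. With E the 'positive' result, P(E|H) = 0.831 and P(E|¬H) = 0.21.
P(E) = 0.831·0.039 + 0.21·0.961 = 0.032409 + 0.20181 = 0.23422.
By Bayes' theorem, P(H|E) = 0.032409 / 0.23422 = 0.1384. Hence P(¬H|E) = 1 − 0.1384 = 0.8616.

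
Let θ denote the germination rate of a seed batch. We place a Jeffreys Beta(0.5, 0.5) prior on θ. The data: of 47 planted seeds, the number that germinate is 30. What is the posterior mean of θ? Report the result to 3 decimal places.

Posterior mean ≈ 0.635

Observing 30 successes and 17 failures updates Beta(0.5, 0.5) by adding the success and failure counts to the two shape parameters: α = 0.5+30 = 30.5, β = 0.5+17 = 17.5.
Posterior mean = α/(α+β) = 30.5/48 = 0.635.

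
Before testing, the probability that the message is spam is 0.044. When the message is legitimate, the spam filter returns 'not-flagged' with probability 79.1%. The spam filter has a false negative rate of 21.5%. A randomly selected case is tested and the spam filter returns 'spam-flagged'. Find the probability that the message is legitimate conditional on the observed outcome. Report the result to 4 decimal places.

Write H for 'the message is spam'. Prior odds H:¬H = 0.044/0.956 = 0.046025. For the 'spam-flagged' outcome, the likelihood ratio is 0.785/0.209 = 3.7560.
Posterior odds = 0.046025 × 3.7560 = 0.17287, so P(H|E) = 0.17287/(1+0.17287) = 0.1474. Then P(¬H|E) = 1 − 0.1474 = 0.8526.

P(¬H | E) ≈ 0.8526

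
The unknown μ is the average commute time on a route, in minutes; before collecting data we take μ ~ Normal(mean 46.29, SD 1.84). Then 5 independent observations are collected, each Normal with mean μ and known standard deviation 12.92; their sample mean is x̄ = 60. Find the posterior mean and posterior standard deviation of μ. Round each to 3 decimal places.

With known σ, the Normal prior is conjugate. Weight on the data is w = (n/σ²)/(n/σ² + 1/τ₀²) = 0.0299533/(0.0299533+0.295369) = 0.092073.
Posterior mean = w·x̄ + (1−w)·μ₀ = 0.092073·60 + 0.90793·46.29 = 47.552. Posterior variance = 1/(0.0299533+0.295369) = 3.07388, so SD = 1.753.

Posterior mean ≈ 47.552; posterior SD ≈ 1.753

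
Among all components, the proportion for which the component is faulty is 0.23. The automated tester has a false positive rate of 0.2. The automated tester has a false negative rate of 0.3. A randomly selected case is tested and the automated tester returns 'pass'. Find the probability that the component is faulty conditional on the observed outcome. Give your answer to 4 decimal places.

Write H for 'the component is faulty'. Prior odds H:¬H = 0.23/0.77 = 0.29870. For the 'pass' outcome, the likelihood ratio is 0.3/0.8 = 0.37500.
Posterior odds = 0.29870 × 0.37500 = 0.11201, so P(H|E) = 0.11201/(1+0.11201) = 0.1007.

P(H | E) ≈ 0.1007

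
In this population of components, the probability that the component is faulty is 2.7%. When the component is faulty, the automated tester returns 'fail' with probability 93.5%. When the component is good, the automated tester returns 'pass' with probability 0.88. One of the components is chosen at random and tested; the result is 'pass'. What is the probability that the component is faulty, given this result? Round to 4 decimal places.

Let H be the event that the component is faulty. P(H) = 0.027, so P(¬H) = 0.973. With E the 'pass' result, P(E|H) = 0.065 and P(E|¬H) = 0.88.
P(E) = 0.065·0.027 + 0.88·0.973 = 0.0017550 + 0.85624 = 0.85799.
By Bayes' theorem, P(H|E) = 0.0017550 / 0.85799 = 0.0020.

P(H | E) ≈ 0.0020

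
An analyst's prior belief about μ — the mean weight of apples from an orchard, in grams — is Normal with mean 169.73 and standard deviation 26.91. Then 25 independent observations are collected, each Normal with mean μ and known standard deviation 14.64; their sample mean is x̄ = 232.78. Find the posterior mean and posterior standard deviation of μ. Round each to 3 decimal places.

Posterior mean ≈ 232.042; posterior SD ≈ 2.911

Prior precision 1/τ₀² = 1/26.91² = 0.00138093; data precision n/σ² = 25/14.64² = 0.116643.
Posterior precision = 0.00138093 + 0.116643 = 0.118024, giving posterior SD = 1/√0.118024 = 2.911.
Posterior mean = (0.00138093·169.73 + 0.116643·232.78) / 0.118024 = 232.042.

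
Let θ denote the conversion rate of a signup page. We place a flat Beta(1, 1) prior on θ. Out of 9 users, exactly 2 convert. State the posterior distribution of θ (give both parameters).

Posterior: Beta(3, 8)

Observing 2 successes and 7 failures updates Beta(1, 1) by adding the success and failure counts to the two shape parameters: α = 1+2 = 3, β = 1+7 = 8.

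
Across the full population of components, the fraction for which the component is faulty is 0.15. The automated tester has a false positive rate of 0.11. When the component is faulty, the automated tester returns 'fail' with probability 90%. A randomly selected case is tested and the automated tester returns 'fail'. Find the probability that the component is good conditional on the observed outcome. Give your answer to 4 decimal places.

P(¬H | E) ≈ 0.4092

Let H be the event that the component is faulty. P(H) = 0.15, so P(¬H) = 0.85. With E the 'fail' result, P(E|H) = 0.9 and P(E|¬H) = 0.11.
P(E) = 0.9·0.15 + 0.11·0.85 = 0.13500 + 0.093500 = 0.22850.
By Bayes' theorem, P(H|E) = 0.13500 / 0.22850 = 0.5908. Hence P(¬H|E) = 1 − 0.5908 = 0.4092.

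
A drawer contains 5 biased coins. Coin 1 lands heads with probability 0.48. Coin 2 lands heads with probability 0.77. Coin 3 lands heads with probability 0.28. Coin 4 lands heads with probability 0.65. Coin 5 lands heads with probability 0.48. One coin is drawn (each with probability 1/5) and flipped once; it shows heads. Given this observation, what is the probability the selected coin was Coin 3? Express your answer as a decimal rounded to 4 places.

Posterior probability ≈ 0.1053

Tabulate prior·likelihood by source: [1] prior 0.2, lik 0.48, product 0.09600; [2] prior 0.2, lik 0.77, product 0.1540; [3] prior 0.2, lik 0.28, product 0.05600; [4] prior 0.2, lik 0.65, product 0.1300; [5] prior 0.2, lik 0.48, product 0.09600.
Normalizing constant = 0.53200; the posterior for Coin 3 is its product over the sum, 0.05600/0.53200 = 0.1053.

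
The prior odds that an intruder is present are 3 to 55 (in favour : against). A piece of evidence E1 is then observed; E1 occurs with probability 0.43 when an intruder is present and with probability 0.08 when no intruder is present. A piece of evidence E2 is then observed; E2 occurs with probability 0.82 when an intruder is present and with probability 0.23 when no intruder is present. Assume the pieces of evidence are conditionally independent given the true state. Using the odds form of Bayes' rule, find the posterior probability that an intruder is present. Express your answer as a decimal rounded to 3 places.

Prior odds = 3/55 = 0.054545.
Likelihood ratio for E1 = 0.43/0.08 = 5.3750.
Likelihood ratio for E2 = 0.82/0.23 = 3.5652.
Posterior odds = prior odds × LR₁ × LR₂ = 1.0453.
Posterior probability = odds/(1+odds) = 1.0453/2.0453 = 0.511.

Posterior probability ≈ 0.511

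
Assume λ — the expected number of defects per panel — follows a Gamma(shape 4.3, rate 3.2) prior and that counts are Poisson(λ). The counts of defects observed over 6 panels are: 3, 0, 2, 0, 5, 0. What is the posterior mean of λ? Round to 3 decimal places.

The Poisson likelihood adds the total count to the shape and the number of exposure periods to the rate. Here ∑xᵢ = 10 and n = 6, so shape 4.3→14.3 and rate 3.2→9.2.
E[λ | data] = 14.3/9.2 = 1.554.

Posterior mean ≈ 1.554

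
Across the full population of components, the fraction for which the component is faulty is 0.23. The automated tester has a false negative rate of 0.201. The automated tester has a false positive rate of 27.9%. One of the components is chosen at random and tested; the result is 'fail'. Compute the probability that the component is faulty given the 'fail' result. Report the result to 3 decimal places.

Write H for 'the component is faulty'. Prior odds H:¬H = 0.23/0.77 = 0.29870. For the 'fail' outcome, the likelihood ratio is 0.799/0.279 = 2.8638.
Posterior odds = 0.29870 × 2.8638 = 0.85542, so P(H|E) = 0.85542/(1+0.85542) = 0.461.

P(H | E) ≈ 0.461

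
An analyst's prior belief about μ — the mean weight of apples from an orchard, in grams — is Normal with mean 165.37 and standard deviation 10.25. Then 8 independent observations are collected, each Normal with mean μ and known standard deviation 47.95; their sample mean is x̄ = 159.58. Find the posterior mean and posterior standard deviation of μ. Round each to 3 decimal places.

With known σ, the Normal prior is conjugate. Weight on the data is w = (n/σ²)/(n/σ² + 1/τ₀²) = 0.00347947/(0.00347947+0.00951814) = 0.26770.
Posterior mean = w·x̄ + (1−w)·μ₀ = 0.26770·159.58 + 0.73230·165.37 = 163.820. Posterior variance = 1/(0.00347947+0.00951814) = 76.9372, so SD = 8.771.

Posterior mean ≈ 163.820; posterior SD ≈ 8.771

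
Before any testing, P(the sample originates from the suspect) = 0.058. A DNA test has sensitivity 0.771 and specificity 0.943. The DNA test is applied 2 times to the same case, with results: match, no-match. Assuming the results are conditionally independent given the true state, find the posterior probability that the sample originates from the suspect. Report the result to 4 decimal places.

Let H be the event that the sample originates from the suspect; start with P(H) = 0.058. P('match'|H) = 0.771, P('match'|¬H) = 0.057.
Update on result 1 ('match'): P(H) ← 0.771·0.0580 / (0.771·0.0580 + 0.057·0.9420) = 0.044718/0.098412 = 0.4544.
Update on result 2 ('no-match'): P(H) ← 0.229·0.4544 / (0.229·0.4544 + 0.943·0.5456) = 0.10406/0.61856 = 0.1682.

Posterior P(H) ≈ 0.1682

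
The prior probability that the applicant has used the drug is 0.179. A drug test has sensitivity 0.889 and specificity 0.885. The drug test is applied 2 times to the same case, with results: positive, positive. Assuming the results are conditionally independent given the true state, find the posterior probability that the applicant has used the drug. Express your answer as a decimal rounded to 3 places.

Let H be the event that the applicant has used the drug; start with P(H) = 0.179. P('positive'|H) = 0.889, P('positive'|¬H) = 0.115.
Update on result 1 ('positive'): P(H) ← 0.889·0.1790 / (0.889·0.1790 + 0.115·0.8210) = 0.15913/0.25355 = 0.6276.
Update on result 2 ('positive'): P(H) ← 0.889·0.6276 / (0.889·0.6276 + 0.115·0.3724) = 0.55796/0.60078 = 0.9287.

Posterior P(H) ≈ 0.929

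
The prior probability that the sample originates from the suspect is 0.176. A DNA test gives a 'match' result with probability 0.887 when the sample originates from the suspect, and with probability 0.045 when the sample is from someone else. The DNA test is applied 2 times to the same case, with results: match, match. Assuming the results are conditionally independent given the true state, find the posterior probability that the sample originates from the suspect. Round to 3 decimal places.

Let H be the event that the sample originates from the suspect; start with P(H) = 0.176. P('match'|H) = 0.887, P('match'|¬H) = 0.045.
Update on result 1 ('match'): P(H) ← 0.887·0.1760 / (0.887·0.1760 + 0.045·0.8240) = 0.15611/0.19319 = 0.8081.
Update on result 2 ('match'): P(H) ← 0.887·0.8081 / (0.887·0.8081 + 0.045·0.1919) = 0.71676/0.72539 = 0.9881.

Posterior P(H) ≈ 0.988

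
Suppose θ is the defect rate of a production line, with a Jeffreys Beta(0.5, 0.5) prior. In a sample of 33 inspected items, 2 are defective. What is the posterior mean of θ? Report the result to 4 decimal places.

Observing 2 successes and 31 failures updates Beta(0.5, 0.5) by adding the success and failure counts to the two shape parameters: α = 0.5+2 = 2.5, β = 0.5+31 = 31.5.
Posterior mean = α/(α+β) = 2.5/34 = 0.0735.

Posterior mean ≈ 0.0735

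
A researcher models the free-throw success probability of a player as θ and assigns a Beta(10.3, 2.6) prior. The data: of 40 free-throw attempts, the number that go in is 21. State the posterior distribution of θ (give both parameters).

Observing 21 successes and 19 failures updates Beta(10.3, 2.6) by adding the success and failure counts to the two shape parameters: α = 10.3+21 = 31.3, β = 2.6+19 = 21.6.

Posterior: Beta(31.3, 21.6)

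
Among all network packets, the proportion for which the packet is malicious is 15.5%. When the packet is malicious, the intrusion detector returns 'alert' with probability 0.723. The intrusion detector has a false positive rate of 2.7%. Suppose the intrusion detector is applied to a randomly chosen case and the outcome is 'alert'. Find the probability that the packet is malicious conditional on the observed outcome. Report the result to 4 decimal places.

P(H | E) ≈ 0.8308

Write H for 'the packet is malicious'. Prior odds H:¬H = 0.155/0.845 = 0.18343. For the 'alert' outcome, the likelihood ratio is 0.723/0.027 = 26.778.
Posterior odds = 0.18343 × 26.778 = 4.9119, so P(H|E) = 4.9119/(1+4.9119) = 0.8308.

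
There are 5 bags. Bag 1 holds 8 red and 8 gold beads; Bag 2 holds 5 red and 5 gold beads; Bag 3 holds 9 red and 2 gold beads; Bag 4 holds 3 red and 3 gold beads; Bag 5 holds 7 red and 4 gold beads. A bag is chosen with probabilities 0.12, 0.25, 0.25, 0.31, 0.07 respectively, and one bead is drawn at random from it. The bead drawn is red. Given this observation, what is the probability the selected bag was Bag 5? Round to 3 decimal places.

Posterior probability ≈ 0.076

P(red|Bag 1) = 0.5; P(red|Bag 2) = 0.5; P(red|Bag 3) = 0.8182; P(red|Bag 4) = 0.5; P(red|Bag 5) = 0.6364.
Prior × likelihood for each source: 0.12·0.5=0.06000, 0.25·0.5=0.1250, 0.25·0.8182=0.2045, 0.31·0.5=0.1550, 0.07·0.6364=0.04455. Summing gives P(red) = 0.58909.
P(Bag 5 | red) = 0.04455 / 0.58909 = 0.076.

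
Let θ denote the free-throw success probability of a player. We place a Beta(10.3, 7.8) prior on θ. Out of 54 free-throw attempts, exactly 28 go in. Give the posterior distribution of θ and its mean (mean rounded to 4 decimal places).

Posterior: Beta(38.3, 33.8); mean ≈ 0.5312

Observing 28 successes and 26 failures updates Beta(10.3, 7.8) by adding the success and failure counts to the two shape parameters: α = 10.3+28 = 38.3, β = 7.8+26 = 33.8.
E[θ | data] = 38.3/(38.3+33.8) = 0.5312.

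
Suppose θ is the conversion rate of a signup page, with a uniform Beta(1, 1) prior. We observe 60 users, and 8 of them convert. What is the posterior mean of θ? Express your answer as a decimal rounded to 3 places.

The binomial likelihood is conjugate to the Beta prior: with 8 successes and 52 failures, the posterior is Beta(1+8, 1+52) = Beta(9, 53).
Posterior mean = α/(α+β) = 9/62 = 0.145.

Posterior mean ≈ 0.145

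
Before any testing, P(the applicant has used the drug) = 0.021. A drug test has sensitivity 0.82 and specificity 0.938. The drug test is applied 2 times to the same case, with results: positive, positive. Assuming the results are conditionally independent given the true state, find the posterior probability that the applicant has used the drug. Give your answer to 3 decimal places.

Let H be the event that the applicant has used the drug; start with P(H) = 0.021. P('positive'|H) = 0.82, P('positive'|¬H) = 0.062.
Update on result 1 ('positive'): P(H) ← 0.82·0.0210 / (0.82·0.0210 + 0.062·0.9790) = 0.017220/0.077918 = 0.2210.
Update on result 2 ('positive'): P(H) ← 0.82·0.2210 / (0.82·0.2210 + 0.062·0.7790) = 0.18122/0.22952 = 0.7896.

Posterior P(H) ≈ 0.790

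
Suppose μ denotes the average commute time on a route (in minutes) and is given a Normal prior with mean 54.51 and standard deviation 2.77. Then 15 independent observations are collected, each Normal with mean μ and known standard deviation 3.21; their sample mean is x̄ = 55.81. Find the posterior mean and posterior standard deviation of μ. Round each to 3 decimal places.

Prior precision 1/τ₀² = 1/2.77² = 0.130329; data precision n/σ² = 15/3.21² = 1.45573.
Posterior precision = 0.130329 + 1.45573 = 1.58606, giving posterior SD = 1/√1.58606 = 0.794.
Posterior mean = (0.130329·54.51 + 1.45573·55.81) / 1.58606 = 55.703.

Posterior mean ≈ 55.703; posterior SD ≈ 0.794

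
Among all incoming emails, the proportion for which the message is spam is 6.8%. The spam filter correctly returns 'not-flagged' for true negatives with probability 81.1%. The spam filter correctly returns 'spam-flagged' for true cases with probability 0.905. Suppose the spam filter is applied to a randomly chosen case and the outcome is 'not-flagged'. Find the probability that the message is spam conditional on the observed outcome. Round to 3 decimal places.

Write H for 'the message is spam'. Prior odds H:¬H = 0.068/0.932 = 0.072961. For the 'not-flagged' outcome, the likelihood ratio is 0.095/0.811 = 0.11714.
Posterior odds = 0.072961 × 0.11714 = 0.0085466, so P(H|E) = 0.0085466/(1+0.0085466) = 0.008.

P(H | E) ≈ 0.008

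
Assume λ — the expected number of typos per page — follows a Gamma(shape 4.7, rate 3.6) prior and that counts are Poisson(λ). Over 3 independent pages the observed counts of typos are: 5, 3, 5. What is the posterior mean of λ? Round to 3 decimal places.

The Poisson likelihood adds the total count to the shape and the number of exposure periods to the rate. Here ∑xᵢ = 13 and n = 3, so shape 4.7→17.7 and rate 3.6→6.6.
Posterior mean = shape/rate = 17.7/6.6 = 2.682.

Posterior mean ≈ 2.682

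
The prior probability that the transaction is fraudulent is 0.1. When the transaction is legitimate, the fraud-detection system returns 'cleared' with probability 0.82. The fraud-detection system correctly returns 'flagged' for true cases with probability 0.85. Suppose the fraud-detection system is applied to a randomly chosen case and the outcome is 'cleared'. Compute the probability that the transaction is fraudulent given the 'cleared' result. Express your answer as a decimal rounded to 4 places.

Let H be the event that the transaction is fraudulent. P(H) = 0.1, so P(¬H) = 0.9. With E the 'cleared' result, P(E|H) = 0.15 and P(E|¬H) = 0.82.
P(E) = 0.15·0.1 + 0.82·0.9 = 0.015000 + 0.73800 = 0.75300.
By Bayes' theorem, P(H|E) = 0.015000 / 0.75300 = 0.0199.

P(H | E) ≈ 0.0199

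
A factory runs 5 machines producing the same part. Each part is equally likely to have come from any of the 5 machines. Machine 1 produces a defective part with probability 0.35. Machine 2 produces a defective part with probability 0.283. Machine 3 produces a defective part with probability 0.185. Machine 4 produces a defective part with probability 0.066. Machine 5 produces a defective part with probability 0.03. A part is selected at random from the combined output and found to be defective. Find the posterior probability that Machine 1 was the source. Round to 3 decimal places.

Tabulate prior·likelihood by source: [1] prior 0.2, lik 0.35, product 0.07000; [2] prior 0.2, lik 0.283, product 0.05660; [3] prior 0.2, lik 0.185, product 0.03700; [4] prior 0.2, lik 0.066, product 0.01320; [5] prior 0.2, lik 0.03, product 0.006000.
Normalizing constant = 0.18280; the posterior for Machine 1 is its product over the sum, 0.07000/0.18280 = 0.383.

Posterior probability ≈ 0.383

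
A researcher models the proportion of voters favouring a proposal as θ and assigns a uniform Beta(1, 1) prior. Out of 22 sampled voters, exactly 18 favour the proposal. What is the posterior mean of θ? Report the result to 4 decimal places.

Posterior mean ≈ 0.7917

The binomial likelihood is conjugate to the Beta prior: with 18 successes and 4 failures, the posterior is Beta(1+18, 1+4) = Beta(19, 5).
E[θ | data] = 19/(19+5) = 0.7917.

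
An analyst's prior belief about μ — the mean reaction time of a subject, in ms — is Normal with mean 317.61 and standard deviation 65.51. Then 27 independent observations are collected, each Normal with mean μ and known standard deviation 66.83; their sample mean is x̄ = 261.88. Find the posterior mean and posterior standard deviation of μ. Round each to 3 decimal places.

With known σ, the Normal prior is conjugate. Weight on the data is w = (n/σ²)/(n/σ² + 1/τ₀²) = 0.00604534/(0.00604534+0.00023302) = 0.96289.
Posterior mean = w·x̄ + (1−w)·μ₀ = 0.96289·261.88 + 0.037114·317.61 = 263.948. Posterior variance = 1/(0.00604534+0.00023302) = 159.277, so SD = 12.621.

Posterior mean ≈ 263.948; posterior SD ≈ 12.621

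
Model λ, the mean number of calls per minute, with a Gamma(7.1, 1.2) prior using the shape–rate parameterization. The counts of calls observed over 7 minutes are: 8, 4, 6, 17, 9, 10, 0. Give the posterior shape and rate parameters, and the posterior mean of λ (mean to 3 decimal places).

Posterior: Gamma(shape=61.1, rate=8.2); mean ≈ 7.451

The Poisson likelihood adds the total count to the shape and the number of exposure periods to the rate. Here ∑xᵢ = 54 and n = 7, so shape 7.1→61.1 and rate 1.2→8.2.
E[λ | data] = 61.1/8.2 = 7.451.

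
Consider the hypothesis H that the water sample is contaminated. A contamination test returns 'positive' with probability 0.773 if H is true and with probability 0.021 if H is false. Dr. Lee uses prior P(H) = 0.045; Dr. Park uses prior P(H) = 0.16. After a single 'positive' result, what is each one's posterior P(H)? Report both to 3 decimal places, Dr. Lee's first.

Dr. Lee: 0.634; Dr. Park: 0.875

P('+'|H) = 0.773, P('+'|¬H) = 0.021.
Dr. Lee: numerator 0.773·0.045 = 0.034785; evidence = 0.034785+0.021·0.955 = 0.054840; posterior = 0.634.
Dr. Park: numerator 0.773·0.16 = 0.12368; evidence = 0.12368+0.021·0.84 = 0.14132; posterior = 0.875.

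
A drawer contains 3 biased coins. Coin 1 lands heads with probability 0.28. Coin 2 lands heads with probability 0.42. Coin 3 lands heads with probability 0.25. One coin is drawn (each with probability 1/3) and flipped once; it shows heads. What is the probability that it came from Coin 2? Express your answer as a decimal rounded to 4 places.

Posterior probability ≈ 0.4421

P(heads|C1) = 0.28; P(heads|C2) = 0.42; P(heads|C3) = 0.25.
Prior × likelihood for each source: 0.333333·0.28=0.09333, 0.333333·0.42=0.1400, 0.333333·0.25=0.08333. Summing gives P(heads) = 0.31667.
P(Coin 2 | heads) = 0.1400 / 0.31667 = 0.4421.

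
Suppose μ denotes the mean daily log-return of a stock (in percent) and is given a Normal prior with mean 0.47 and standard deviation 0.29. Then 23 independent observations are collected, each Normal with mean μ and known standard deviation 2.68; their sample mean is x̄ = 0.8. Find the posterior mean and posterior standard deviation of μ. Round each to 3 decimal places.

Posterior mean ≈ 0.540; posterior SD ≈ 0.257

Prior precision 1/τ₀² = 1/0.29² = 11.8906; data precision n/σ² = 23/2.68² = 3.20227.
Posterior precision = 11.8906 + 3.20227 = 15.0929, giving posterior SD = 1/√15.0929 = 0.257.
Posterior mean = (11.8906·0.47 + 3.20227·0.8) / 15.0929 = 0.540.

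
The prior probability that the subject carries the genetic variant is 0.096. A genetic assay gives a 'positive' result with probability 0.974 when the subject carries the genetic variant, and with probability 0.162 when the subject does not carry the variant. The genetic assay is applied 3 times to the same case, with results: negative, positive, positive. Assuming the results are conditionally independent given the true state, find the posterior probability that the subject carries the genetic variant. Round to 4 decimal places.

Posterior P(H) ≈ 0.1064

Let H be the event that the subject carries the genetic variant; start with P(H) = 0.096. P('positive'|H) = 0.974, P('positive'|¬H) = 0.162.
Update on result 1 ('negative'): P(H) ← 0.026·0.0960 / (0.026·0.0960 + 0.838·0.9040) = 0.0024960/0.76005 = 0.0033.
Update on result 2 ('positive'): P(H) ← 0.974·0.0033 / (0.974·0.0033 + 0.162·0.9967) = 0.0031986/0.16467 = 0.0194.
Update on result 3 ('positive'): P(H) ← 0.974·0.0194 / (0.974·0.0194 + 0.162·0.9806) = 0.018920/0.17777 = 0.1064.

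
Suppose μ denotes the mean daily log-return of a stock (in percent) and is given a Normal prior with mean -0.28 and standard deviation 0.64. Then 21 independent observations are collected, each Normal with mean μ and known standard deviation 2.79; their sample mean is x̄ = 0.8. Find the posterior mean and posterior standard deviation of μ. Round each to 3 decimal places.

With known σ, the Normal prior is conjugate. Weight on the data is w = (n/σ²)/(n/σ² + 1/τ₀²) = 2.69781/(2.69781+2.44141) = 0.52495.
Posterior mean = w·x̄ + (1−w)·μ₀ = 0.52495·0.8 + 0.47505·-0.28 = 0.287. Posterior variance = 1/(2.69781+2.44141) = 0.194582, so SD = 0.441.

Posterior mean ≈ 0.287; posterior SD ≈ 0.441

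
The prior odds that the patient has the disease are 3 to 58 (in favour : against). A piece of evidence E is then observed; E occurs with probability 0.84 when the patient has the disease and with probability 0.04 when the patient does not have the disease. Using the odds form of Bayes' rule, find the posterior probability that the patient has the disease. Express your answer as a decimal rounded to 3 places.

Prior odds = 3/58 = 0.051724. In log-odds, ln(0.051724) = -2.9618.
Add log likelihood ratio: ln(21.000) = 3.0445.
Posterior log-odds = 0.082692, so posterior odds = exp(0.082692) = 1.0862. Converting, P(H|E) = 1.0862/2.0862 = 0.521.

Posterior probability ≈ 0.521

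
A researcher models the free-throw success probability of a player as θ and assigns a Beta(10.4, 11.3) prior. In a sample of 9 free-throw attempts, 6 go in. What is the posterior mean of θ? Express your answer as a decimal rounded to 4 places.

Posterior mean ≈ 0.5342

Observing 6 successes and 3 failures updates Beta(10.4, 11.3) by adding the success and failure counts to the two shape parameters: α = 10.4+6 = 16.4, β = 11.3+3 = 14.3.
E[θ | data] = 16.4/(16.4+14.3) = 0.5342.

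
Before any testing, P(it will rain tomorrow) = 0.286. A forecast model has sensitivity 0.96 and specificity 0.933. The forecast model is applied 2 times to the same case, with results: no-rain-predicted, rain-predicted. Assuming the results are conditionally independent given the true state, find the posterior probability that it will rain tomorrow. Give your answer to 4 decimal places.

Posterior P(H) ≈ 0.1975

With H the event that it will rain tomorrow, the joint likelihood of the observed sequence is P(data|H) = 0.04·0.96 = 0.038400 and P(data|¬H) = 0.933·0.067 = 0.062511.
Bayes: P(H|data) = 0.286·0.038400 / (0.286·0.038400 + 0.714·0.062511) = 0.010982/0.055615 = 0.1975.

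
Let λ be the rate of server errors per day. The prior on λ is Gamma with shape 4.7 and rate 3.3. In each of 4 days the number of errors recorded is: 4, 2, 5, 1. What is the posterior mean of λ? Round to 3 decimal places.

Total count ∑xᵢ = 12 over n = 4 days.
Gamma is conjugate to the Poisson likelihood: posterior is Gamma(shape = 4.7+12 = 16.7, rate = 3.3+4 = 7.3).
E[λ | data] = 16.7/7.3 = 2.288.

Posterior mean ≈ 2.288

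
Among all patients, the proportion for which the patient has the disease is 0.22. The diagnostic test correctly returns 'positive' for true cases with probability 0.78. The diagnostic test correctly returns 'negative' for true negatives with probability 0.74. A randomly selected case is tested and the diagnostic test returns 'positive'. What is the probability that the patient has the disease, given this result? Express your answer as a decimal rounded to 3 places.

P(H | E) ≈ 0.458

Write H for 'the patient has the disease'. Prior odds H:¬H = 0.22/0.78 = 0.28205. For the 'positive' outcome, the likelihood ratio is 0.78/0.26 = 3.0000.
Posterior odds = 0.28205 × 3.0000 = 0.84615, so P(H|E) = 0.84615/(1+0.84615) = 0.458.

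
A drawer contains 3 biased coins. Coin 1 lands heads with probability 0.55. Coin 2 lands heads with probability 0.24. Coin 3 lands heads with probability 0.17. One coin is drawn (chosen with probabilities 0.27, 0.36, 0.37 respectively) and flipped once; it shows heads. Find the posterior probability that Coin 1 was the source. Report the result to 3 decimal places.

Posterior probability ≈ 0.499

P(heads|C1) = 0.55; P(heads|C2) = 0.24; P(heads|C3) = 0.17.
Prior × likelihood for each source: 0.27·0.55=0.1485, 0.36·0.24=0.08640, 0.37·0.17=0.06290. Summing gives P(heads) = 0.29780.
P(Coin 1 | heads) = 0.1485 / 0.29780 = 0.499.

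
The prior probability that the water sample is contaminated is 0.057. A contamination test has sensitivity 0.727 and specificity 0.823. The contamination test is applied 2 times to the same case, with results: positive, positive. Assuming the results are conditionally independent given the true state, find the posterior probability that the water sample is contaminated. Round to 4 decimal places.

Let H be the event that the water sample is contaminated; start with P(H) = 0.057. P('positive'|H) = 0.727, P('positive'|¬H) = 0.177.
Update on result 1 ('positive'): P(H) ← 0.727·0.0570 / (0.727·0.0570 + 0.177·0.9430) = 0.041439/0.20835 = 0.1989.
Update on result 2 ('positive'): P(H) ← 0.727·0.1989 / (0.727·0.1989 + 0.177·0.8011) = 0.14459/0.28639 = 0.5049.

Posterior P(H) ≈ 0.5049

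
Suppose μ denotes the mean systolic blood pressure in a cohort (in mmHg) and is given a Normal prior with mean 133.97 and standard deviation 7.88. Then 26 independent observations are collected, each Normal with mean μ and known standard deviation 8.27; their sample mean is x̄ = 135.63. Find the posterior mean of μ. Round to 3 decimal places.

Posterior mean ≈ 135.563

Prior precision 1/τ₀² = 1/7.88² = 0.0161045; data precision n/σ² = 26/8.27² = 0.380156.
Posterior precision = 0.0161045 + 0.380156 = 0.396261.
Posterior mean = (0.0161045·133.97 + 0.380156·135.63) / 0.396261 = 135.563.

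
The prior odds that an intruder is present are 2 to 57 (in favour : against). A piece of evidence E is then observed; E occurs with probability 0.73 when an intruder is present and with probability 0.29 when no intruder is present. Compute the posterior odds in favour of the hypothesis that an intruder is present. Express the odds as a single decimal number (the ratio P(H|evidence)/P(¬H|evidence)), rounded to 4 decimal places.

Prior odds = 2/57 = 0.035088. In log-odds, ln(0.035088) = -3.3499.
Add log likelihood ratio: ln(2.5172) = 0.92316.
Posterior log-odds = -2.4267, so posterior odds = exp(-2.4267) = 0.088324.

Posterior odds ≈ 0.0883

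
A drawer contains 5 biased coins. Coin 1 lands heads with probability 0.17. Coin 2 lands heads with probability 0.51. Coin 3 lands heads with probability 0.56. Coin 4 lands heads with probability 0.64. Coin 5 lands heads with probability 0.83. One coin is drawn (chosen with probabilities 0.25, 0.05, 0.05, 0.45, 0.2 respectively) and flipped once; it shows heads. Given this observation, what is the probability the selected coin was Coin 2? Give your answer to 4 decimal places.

Posterior probability ≈ 0.0464

P(heads|C1) = 0.17; P(heads|C2) = 0.51; P(heads|C3) = 0.56; P(heads|C4) = 0.64; P(heads|C5) = 0.83.
Prior × likelihood for each source: 0.25·0.17=0.04250, 0.05·0.51=0.02550, 0.05·0.56=0.02800, 0.45·0.64=0.2880, 0.2·0.83=0.1660. Summing gives P(heads) = 0.55000.
P(Coin 2 | heads) = 0.02550 / 0.55000 = 0.0464.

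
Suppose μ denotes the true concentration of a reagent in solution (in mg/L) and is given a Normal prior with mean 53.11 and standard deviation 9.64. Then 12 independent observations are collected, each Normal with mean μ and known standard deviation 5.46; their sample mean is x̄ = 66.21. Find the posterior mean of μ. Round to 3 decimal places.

Posterior mean ≈ 65.869

With known σ, the Normal prior is conjugate. Weight on the data is w = (n/σ²)/(n/σ² + 1/τ₀²) = 0.402528/(0.402528+0.0107608) = 0.97396.
Posterior mean = w·x̄ + (1−w)·μ₀ = 0.97396·66.21 + 0.026037·53.11 = 65.869.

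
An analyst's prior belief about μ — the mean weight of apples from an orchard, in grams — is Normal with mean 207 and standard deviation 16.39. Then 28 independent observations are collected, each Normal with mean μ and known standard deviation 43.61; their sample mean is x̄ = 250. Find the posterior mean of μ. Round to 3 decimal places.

Prior precision 1/τ₀² = 1/16.39² = 0.00372256; data precision n/σ² = 28/43.61² = 0.0147226.
Posterior precision = 0.00372256 + 0.0147226 = 0.0184452.
Posterior mean = (0.00372256·207 + 0.0147226·250) / 0.0184452 = 241.322.

Posterior mean ≈ 241.322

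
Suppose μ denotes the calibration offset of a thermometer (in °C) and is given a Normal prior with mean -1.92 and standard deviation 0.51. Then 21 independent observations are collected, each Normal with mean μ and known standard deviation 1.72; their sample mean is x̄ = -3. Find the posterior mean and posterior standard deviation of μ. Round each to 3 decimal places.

Prior precision 1/τ₀² = 1/0.51² = 3.84468; data precision n/σ² = 21/1.72² = 7.09843.
Posterior precision = 3.84468 + 7.09843 = 10.9431, giving posterior SD = 1/√10.9431 = 0.302.
Posterior mean = (3.84468·-1.92 + 7.09843·-3) / 10.9431 = -2.621.

Posterior mean ≈ -2.621; posterior SD ≈ 0.302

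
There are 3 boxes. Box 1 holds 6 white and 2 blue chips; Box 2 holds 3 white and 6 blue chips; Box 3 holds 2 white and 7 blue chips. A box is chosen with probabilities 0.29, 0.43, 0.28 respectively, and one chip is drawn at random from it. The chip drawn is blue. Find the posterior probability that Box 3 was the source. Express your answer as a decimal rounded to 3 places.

P(blue|Box 1) = 0.25; P(blue|Box 2) = 0.6667; P(blue|Box 3) = 0.7778.
Prior × likelihood for each source: 0.29·0.25=0.07250, 0.43·0.6667=0.2867, 0.28·0.7778=0.2178. Summing gives P(blue) = 0.57694.
P(Box 3 | blue) = 0.2178 / 0.57694 = 0.377.

Posterior probability ≈ 0.377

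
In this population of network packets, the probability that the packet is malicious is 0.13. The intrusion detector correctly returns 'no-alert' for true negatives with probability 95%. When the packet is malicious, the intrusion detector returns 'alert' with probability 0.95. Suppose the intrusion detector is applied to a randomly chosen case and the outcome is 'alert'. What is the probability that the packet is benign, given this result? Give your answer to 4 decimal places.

Write H for 'the packet is malicious'. Prior odds H:¬H = 0.13/0.87 = 0.14943. For the 'alert' outcome, the likelihood ratio is 0.95/0.05 = 19.000.
Posterior odds = 0.14943 × 19.000 = 2.8391, so P(H|E) = 2.8391/(1+2.8391) = 0.7395. Then P(¬H|E) = 1 − 0.7395 = 0.2605.

P(¬H | E) ≈ 0.2605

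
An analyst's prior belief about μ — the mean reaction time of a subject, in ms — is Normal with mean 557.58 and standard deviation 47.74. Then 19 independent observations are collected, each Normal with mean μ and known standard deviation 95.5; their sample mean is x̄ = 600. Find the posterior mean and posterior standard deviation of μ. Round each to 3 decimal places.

Posterior mean ≈ 592.620; posterior SD ≈ 19.912

Prior precision 1/τ₀² = 1/47.74² = 0.00043877; data precision n/σ² = 19/95.5² = 0.00208328.
Posterior precision = 0.00043877 + 0.00208328 = 0.00252204, giving posterior SD = 1/√0.00252204 = 19.912.
Posterior mean = (0.00043877·557.58 + 0.00208328·600) / 0.00252204 = 592.620.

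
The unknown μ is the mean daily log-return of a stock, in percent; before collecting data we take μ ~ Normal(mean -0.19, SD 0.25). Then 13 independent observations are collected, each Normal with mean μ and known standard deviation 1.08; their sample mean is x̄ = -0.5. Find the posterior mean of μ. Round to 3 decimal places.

With known σ, the Normal prior is conjugate. Weight on the data is w = (n/σ²)/(n/σ² + 1/τ₀²) = 11.1454/(11.1454+16.0000) = 0.41058.
Posterior mean = w·x̄ + (1−w)·μ₀ = 0.41058·-0.5 + 0.58942·-0.19 = -0.317.

Posterior mean ≈ -0.317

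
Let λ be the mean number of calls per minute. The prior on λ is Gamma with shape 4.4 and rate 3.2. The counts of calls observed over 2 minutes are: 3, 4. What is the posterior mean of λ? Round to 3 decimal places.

Posterior mean ≈ 2.192

The Poisson likelihood adds the total count to the shape and the number of exposure periods to the rate. Here ∑xᵢ = 7 and n = 2, so shape 4.4→11.4 and rate 3.2→5.2.
E[λ | data] = 11.4/5.2 = 2.192.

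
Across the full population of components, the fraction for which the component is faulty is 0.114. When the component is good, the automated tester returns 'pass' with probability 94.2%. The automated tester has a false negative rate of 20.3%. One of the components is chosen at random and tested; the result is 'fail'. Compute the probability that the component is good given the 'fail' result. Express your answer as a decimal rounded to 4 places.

Let H be the event that the component is faulty. P(H) = 0.114, so P(¬H) = 0.886. With E the 'fail' result, P(E|H) = 0.797 and P(E|¬H) = 0.058.
P(E) = 0.797·0.114 + 0.058·0.886 = 0.090858 + 0.051388 = 0.14225.
By Bayes' theorem, P(H|E) = 0.090858 / 0.14225 = 0.6387. Hence P(¬H|E) = 1 − 0.6387 = 0.3613.

P(¬H | E) ≈ 0.3613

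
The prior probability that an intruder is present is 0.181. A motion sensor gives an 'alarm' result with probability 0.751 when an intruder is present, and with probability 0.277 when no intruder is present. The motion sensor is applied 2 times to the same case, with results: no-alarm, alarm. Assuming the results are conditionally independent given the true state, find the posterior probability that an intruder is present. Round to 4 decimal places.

Let H be the event that an intruder is present; start with P(H) = 0.181. P('alarm'|H) = 0.751, P('alarm'|¬H) = 0.277.
Update on result 1 ('no-alarm'): P(H) ← 0.249·0.1810 / (0.249·0.1810 + 0.723·0.8190) = 0.045069/0.63721 = 0.0707.
Update on result 2 ('alarm'): P(H) ← 0.751·0.0707 / (0.751·0.0707 + 0.277·0.9293) = 0.053118/0.31053 = 0.1711.

Posterior P(H) ≈ 0.1711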